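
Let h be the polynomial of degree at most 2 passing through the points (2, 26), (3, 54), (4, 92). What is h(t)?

Using the Lagrange interpolation formula with nodes 2, 3, 4:
  L_0(t) = (t - 3)(t - 4) / 2
  L_1(t) = (t - 2)(t - 4) / -1
  L_2(t) = (t - 2)(t - 3) / 2
Then h(t) = 26·L_0(t) + 54·L_1(t) + 92·L_2(t).
Expanding and collecting terms gives h(t) = 5t² + 3t.
Check: h(3) = 54. ✓

h(t) = 5t^2 + 3t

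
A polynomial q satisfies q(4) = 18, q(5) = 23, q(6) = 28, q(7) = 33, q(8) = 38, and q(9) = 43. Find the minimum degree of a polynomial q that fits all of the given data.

1

Forward differences of the values at n = 4, 5, 6, 7, 8, 9:
  q  : 18  23  28  33  38  43
  Δ  : 5  5  5  5  5
  Δ^2: 0  0  0  0
  Δ^3: 0  0  0
  Δ^4: 0  0
  Δ^5: 0
The first differences are constant (5) and nonzero, while all higher differences vanish, so the minimal degree is 1.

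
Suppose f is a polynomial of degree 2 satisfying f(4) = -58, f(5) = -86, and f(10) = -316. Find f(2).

Write f(t) = at^2 + bt + c. Substituting each data point gives a linear system:
  16a + 4b + c = -58
  25a + 5b + c = -86
  100a + 10b + c = -316
Solving the system yields a = -3, b = -1, c = -6.
So f(t) = -3t^2 - t - 6.
Then f(2) = -20.

-20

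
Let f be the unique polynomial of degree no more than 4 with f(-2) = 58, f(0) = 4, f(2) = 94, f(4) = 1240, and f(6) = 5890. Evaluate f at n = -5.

Write f(n) = an^4 + bn^3 + cn^2 + dn + e. Substituting each data point gives a linear system:
  16a - 8b + 4c - 2d + e = 58
  e = 4
  16a + 8b + 4c + 2d + e = 94
  256a + 64b + 16c + 4d + e = 1240
  1296a + 216b + 36c + 6d + e = 5890
Solving the system yields a = 4, b = 3, c = 2, d = -3, e = 4.
So f(n) = 4n^4 + 3n^3 + 2n^2 - 3n + 4.
Then f(-5) = 2194.

2194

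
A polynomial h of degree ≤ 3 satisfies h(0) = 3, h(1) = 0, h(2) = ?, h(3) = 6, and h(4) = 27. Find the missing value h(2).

-1

On equispaced nodes a degree-3 polynomial has vanishing fourth forward difference, so
  h(0) - 4·h(1) + 6·h(2) - 4·h(3) + h(4) = 0.
Substituting the known values and solving for h(2):
  6·h(2) = -6
  h(2) = -1.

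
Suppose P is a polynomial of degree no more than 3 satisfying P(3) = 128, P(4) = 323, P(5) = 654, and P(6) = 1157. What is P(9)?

4058

Using the Lagrange interpolation formula with nodes 3, 4, 5, 6:
  L_0(t) = (t - 4)(t - 5)(t - 6) / -6
  L_1(t) = (t - 3)(t - 5)(t - 6) / 2
  L_2(t) = (t - 3)(t - 4)(t - 6) / -2
  L_3(t) = (t - 3)(t - 4)(t - 5) / 6
Then P(t) = 128·L_0(t) + 323·L_1(t) + 654·L_2(t) + 1157·L_3(t).
Expanding and collecting terms gives P(t) = 6t^3 - 4t^2 + t - 1.
Evaluating at t = 9: P(9) = 4058.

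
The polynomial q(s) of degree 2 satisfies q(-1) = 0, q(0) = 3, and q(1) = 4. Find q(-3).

-12

Write q(s) = as^2 + bs + c. Substituting each data point gives a linear system:
  a - b + c = 0
  c = 3
  a + b + c = 4
Solving the system yields a = -1, b = 2, c = 3.
So q(s) = -s^2 + 2s + 3.
Then q(-3) = -12.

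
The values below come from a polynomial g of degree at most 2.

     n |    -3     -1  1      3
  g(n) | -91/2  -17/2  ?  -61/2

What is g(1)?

-7/2

On equispaced nodes a degree-2 polynomial has vanishing third forward difference, so
  - g(-3) + 3·g(-1) - 3·g(1) + g(3) = 0.
Substituting the known values and solving for g(1):
  -3·g(1) = 21/2
  g(1) = -7/2.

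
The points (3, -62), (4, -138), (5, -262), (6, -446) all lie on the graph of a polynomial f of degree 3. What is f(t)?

f(t) = -2t^3 - 2t - 2

Write f(t) = at^3 + bt^2 + ct + d. Substituting each data point gives a linear system:
  27a + 9b + 3c + d = -62
  64a + 16b + 4c + d = -138
  125a + 25b + 5c + d = -262
  216a + 36b + 6c + d = -446
Solving the system yields a = -2, b = 0, c = -2, d = -2.
So f(t) = -2t³ - 2t - 2.
Check: f(6) = -446. ✓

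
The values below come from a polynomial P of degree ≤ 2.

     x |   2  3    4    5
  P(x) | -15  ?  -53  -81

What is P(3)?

The 3 known points determine the degree-2 polynomial uniquely.
Write P(x) = ax^2 + bx + c. Substituting each data point gives a linear system:
  4a + 2b + c = -15
  16a + 4b + c = -53
  25a + 5b + c = -81
Solving the system yields a = -3, b = -1, c = -1.
So P(x) = -3x² - x - 1.
Then P(3) = -31.

-31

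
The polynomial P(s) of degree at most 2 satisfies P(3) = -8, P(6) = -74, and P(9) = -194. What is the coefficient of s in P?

5

Write P(s) = as^2 + bs + c. Substituting each data point gives a linear system:
  9a + 3b + c = -8
  36a + 6b + c = -74
  81a + 9b + c = -194
Solving the system yields a = -3, b = 5, c = 4.
So P(s) = -3s² + 5s + 4.
The coefficient of s is 5.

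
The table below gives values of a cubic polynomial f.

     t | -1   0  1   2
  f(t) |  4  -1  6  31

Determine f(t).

f(t) = t^3 + 6t^2 - 1

Write f(t) = at^3 + bt^2 + ct + d. Substituting each data point gives a linear system:
  -a + b - c + d = 4
  d = -1
  a + b + c + d = 6
  8a + 4b + 2c + d = 31
Solving the system yields a = 1, b = 6, c = 0, d = -1.
So f(t) = t^3 + 6t^2 - 1.
Check: f(1) = 6. ✓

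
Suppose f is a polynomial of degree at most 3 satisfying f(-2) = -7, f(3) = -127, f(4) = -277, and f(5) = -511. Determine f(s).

Using the Lagrange interpolation formula with nodes -2, 3, 4, 5:
  L_0(s) = (s - 3)(s - 4)(s - 5) / -210
  L_1(s) = (s + 2)(s - 4)(s - 5) / 10
  L_2(s) = (s + 2)(s - 3)(s - 5) / -6
  L_3(s) = (s + 2)(s - 3)(s - 4) / 14
Then f(s) = -7·L_0(s) - 127·L_1(s) - 277·L_2(s) - 511·L_3(s).
Expanding and collecting terms gives f(s) = -3s³ - 6s² + 3s - 1.
Check: f(-2) = -7. ✓

f(s) = -3s^3 - 6s^2 + 3s - 1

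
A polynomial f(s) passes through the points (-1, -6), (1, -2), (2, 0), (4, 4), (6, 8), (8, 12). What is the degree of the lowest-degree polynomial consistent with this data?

1

Divided differences on the nodes -1, 1, 2, 4, 6, 8:
  order 0: -6  -2  0  4  8  12
  order 1: 2  2  2  2  2
  order 2: 0  0  0  0
  order 3: 0  0  0
  order 4: 0  0
  order 5: 0
The order-1 divided differences are all 2 (nonzero) and every higher order vanishes, so the data lies on a polynomial of degree exactly 1.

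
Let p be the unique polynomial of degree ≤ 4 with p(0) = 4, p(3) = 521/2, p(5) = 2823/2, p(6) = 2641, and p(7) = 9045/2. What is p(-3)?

-145/2

Write p(s) = as^4 + bs^3 + cs^2 + ds + e. Substituting each data point gives a linear system:
  e = 4
  81a + 27b + 9c + 3d + e = 521/2
  625a + 125b + 25c + 5d + e = 2823/2
  1296a + 216b + 36c + 6d + e = 2641
  2401a + 343b + 49c + 7d + e = 9045/2
Solving the system yields a = 1, b = 6, c = 1, d = 3/2, e = 4.
So p(s) = s^4 + 6s^3 + s^2 + (3/2)s + 4.
Then p(-3) = -145/2.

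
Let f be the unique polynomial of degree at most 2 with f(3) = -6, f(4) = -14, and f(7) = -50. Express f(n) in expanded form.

Using the Lagrange interpolation formula with nodes 3, 4, 7:
  L_0(n) = (n - 4)(n - 7) / 4
  L_1(n) = (n - 3)(n - 7) / -3
  L_2(n) = (n - 3)(n - 4) / 12
Then f(n) = -6·L_0(n) - 14·L_1(n) - 50·L_2(n).
Expanding and collecting terms gives f(n) = -n^2 - n + 6.
Check: f(7) = -50. ✓

f(n) = -n^2 - n + 6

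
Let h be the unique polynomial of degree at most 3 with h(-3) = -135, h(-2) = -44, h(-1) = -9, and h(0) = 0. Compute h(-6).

Using the Lagrange interpolation formula with nodes -3, -2, -1, 0:
  L_0(s) = (s + 2)(s + 1)s / -6
  L_1(s) = (s + 3)(s + 1)s / 2
  L_2(s) = (s + 3)(s + 2)s / -2
  L_3(s) = (s + 3)(s + 2)(s + 1) / 6
Then h(s) = -135·L_0(s) - 44·L_1(s) - 9·L_2(s) + 0·L_3(s).
Expanding and collecting terms gives h(s) = 5s^3 + 2s^2 + 6s.
Evaluating at s = -6: h(-6) = -1044.

-1044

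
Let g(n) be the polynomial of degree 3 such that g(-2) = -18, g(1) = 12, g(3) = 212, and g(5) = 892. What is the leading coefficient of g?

6

Write g(n) = an^3 + bn^2 + cn + d. Substituting each data point gives a linear system:
  -8a + 4b - 2c + d = -18
  a + b + c + d = 12
  27a + 9b + 3c + d = 212
  125a + 25b + 5c + d = 892
Solving the system yields a = 6, b = 6, c = -2, d = 2.
So g(n) = 6n^3 + 6n^2 - 2n + 2.
The leading coefficient is 6.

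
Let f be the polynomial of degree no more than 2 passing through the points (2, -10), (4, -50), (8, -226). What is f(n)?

Using the Lagrange interpolation formula with nodes 2, 4, 8:
  L_0(n) = (n - 4)(n - 8) / 12
  L_1(n) = (n - 2)(n - 8) / -8
  L_2(n) = (n - 2)(n - 4) / 24
Then f(n) = -10·L_0(n) - 50·L_1(n) - 226·L_2(n).
Expanding and collecting terms gives f(n) = -4n^2 + 4n - 2.
Check: f(8) = -226. ✓

f(n) = -4n^2 + 4n - 2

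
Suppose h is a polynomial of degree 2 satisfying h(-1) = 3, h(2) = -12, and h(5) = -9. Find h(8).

12

Forward differences of the values at u = -1, 2, 5:
  h  : 3  -12  -9
  Δ  : -15  3
  Δ^2: 18
The second differences are constant, confirming degree 2.
Interpolating (Newton forward form) and evaluating at u = 8 gives h(8) = 12.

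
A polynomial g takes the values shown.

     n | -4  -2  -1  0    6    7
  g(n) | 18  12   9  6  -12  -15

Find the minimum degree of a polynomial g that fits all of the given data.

Divided differences on the nodes -4, -2, -1, 0, 6, 7:
  order 0: 18  12  9  6  -12  -15
  order 1: -3  -3  -3  -3  -3
  order 2: 0  0  0  0
  order 3: 0  0  0
  order 4: 0  0
  order 5: 0
The order-1 divided differences are all -3 (nonzero) and every higher order vanishes, so the data lies on a polynomial of degree exactly 1.

1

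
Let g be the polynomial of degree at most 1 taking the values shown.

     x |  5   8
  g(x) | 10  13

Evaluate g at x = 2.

7

Using the Lagrange interpolation formula with nodes 5, 8:
  L_0(x) = (x - 8) / -3
  L_1(x) = (x - 5) / 3
Then g(x) = 10·L_0(x) + 13·L_1(x).
Expanding and collecting terms gives g(x) = x + 5.
Evaluating at x = 2: g(2) = 7.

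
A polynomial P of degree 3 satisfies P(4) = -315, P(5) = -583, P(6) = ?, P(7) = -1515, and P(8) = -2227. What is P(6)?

-975

On equispaced nodes a degree-3 polynomial has vanishing fourth forward difference, so
  P(4) - 4·P(5) + 6·P(6) - 4·P(7) + P(8) = 0.
Substituting the known values and solving for P(6):
  6·P(6) = -5850
  P(6) = -975.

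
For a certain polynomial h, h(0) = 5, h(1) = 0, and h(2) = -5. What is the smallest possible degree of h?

1

Forward differences of the values at x = 0, 1, 2:
  h  : 5  0  -5
  Δ  : -5  -5
  Δ^2: 0
The first differences are constant (-5) and nonzero, while all higher differences vanish, so the minimal degree is 1.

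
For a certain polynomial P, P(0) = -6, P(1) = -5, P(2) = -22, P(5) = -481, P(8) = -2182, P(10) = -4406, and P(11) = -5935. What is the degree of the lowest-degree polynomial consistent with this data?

3

Divided differences on the nodes 0, 1, 2, 5, 8, 10, 11:
  order 0: -6  -5  -22  -481  -2182  -4406  -5935
  order 1: 1  -17  -153  -567  -1112  -1529
  order 2: -9  -34  -69  -109  -139
  order 3: -5  -5  -5  -5
  order 4: 0  0  0
  order 5: 0  0
  order 6: 0
The order-3 divided differences are all -5 (nonzero) and every higher order vanishes, so the data lies on a polynomial of degree exactly 3.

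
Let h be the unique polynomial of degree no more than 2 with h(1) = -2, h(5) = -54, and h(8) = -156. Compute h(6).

Write h(s) = as^2 + bs + c. Substituting each data point gives a linear system:
  a + b + c = -2
  25a + 5b + c = -54
  64a + 8b + c = -156
Solving the system yields a = -3, b = 5, c = -4.
So h(s) = -3s² + 5s - 4.
Then h(6) = -82.

-82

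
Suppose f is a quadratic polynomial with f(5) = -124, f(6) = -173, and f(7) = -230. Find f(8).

-295

Using the Lagrange interpolation formula with nodes 5, 6, 7:
  L_0(u) = (u - 6)(u - 7) / 2
  L_1(u) = (u - 5)(u - 7) / -1
  L_2(u) = (u - 5)(u - 6) / 2
Then f(u) = -124·L_0(u) - 173·L_1(u) - 230·L_2(u).
Expanding and collecting terms gives f(u) = -4u^2 - 5u + 1.
Evaluating at u = 8: f(8) = -295.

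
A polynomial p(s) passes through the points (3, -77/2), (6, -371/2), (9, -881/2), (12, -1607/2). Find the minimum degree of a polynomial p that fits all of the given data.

2

Forward differences of the values at s = 3, 6, 9, 12:
  p  : -77/2  -371/2  -881/2  -1607/2
  Δ  : -147  -255  -363
  Δ^2: -108  -108
  Δ^3: 0
The second differences are constant (-108) and nonzero, while all higher differences vanish, so the minimal degree is 2.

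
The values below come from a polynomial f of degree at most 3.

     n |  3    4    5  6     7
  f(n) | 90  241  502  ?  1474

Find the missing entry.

903

The 4 known points determine the degree-3 polynomial uniquely.
Write f(n) = an^3 + bn^2 + cn + d. Substituting each data point gives a linear system:
  27a + 9b + 3c + d = 90
  64a + 16b + 4c + d = 241
  125a + 25b + 5c + d = 502
  343a + 49b + 7c + d = 1474
Solving the system yields a = 5, b = -5, c = 1, d = -3.
So f(n) = 5n^3 - 5n^2 + n - 3.
Then f(6) = 903.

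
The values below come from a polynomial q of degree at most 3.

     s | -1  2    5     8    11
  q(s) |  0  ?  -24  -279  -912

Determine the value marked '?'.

15

On equispaced nodes a degree-3 polynomial has vanishing fourth forward difference, so
  q(-1) - 4·q(2) + 6·q(5) - 4·q(8) + q(11) = 0.
Substituting the known values and solving for q(2):
  -4·q(2) = -60
  q(2) = 15.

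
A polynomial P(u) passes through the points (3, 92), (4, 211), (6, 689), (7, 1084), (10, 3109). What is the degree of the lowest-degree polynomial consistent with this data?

Divided differences on the nodes 3, 4, 6, 7, 10:
  order 0: 92  211  689  1084  3109
  order 1: 119  239  395  675
  order 2: 40  52  70
  order 3: 3  3
  order 4: 0
The order-3 divided differences are all 3 (nonzero) and every higher order vanishes, so the data lies on a polynomial of degree exactly 3.

3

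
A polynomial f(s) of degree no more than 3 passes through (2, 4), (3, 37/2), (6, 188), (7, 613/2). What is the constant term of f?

2

Write f(s) = as^3 + bs^2 + cs + d. Substituting each data point gives a linear system:
  8a + 4b + 2c + d = 4
  27a + 9b + 3c + d = 37/2
  216a + 36b + 6c + d = 188
  343a + 49b + 7c + d = 613/2
Solving the system yields a = 1, b = -1/2, c = -2, d = 2.
So f(s) = s³ - (1/2)s² - 2s + 2.
The constant term is 2.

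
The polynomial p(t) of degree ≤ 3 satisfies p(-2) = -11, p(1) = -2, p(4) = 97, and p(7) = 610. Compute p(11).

2498

Using the Lagrange interpolation formula with nodes -2, 1, 4, 7:
  L_0(t) = (t - 1)(t - 4)(t - 7) / -162
  L_1(t) = (t + 2)(t - 4)(t - 7) / 54
  L_2(t) = (t + 2)(t - 1)(t - 7) / -54
  L_3(t) = (t + 2)(t - 1)(t - 4) / 162
Then p(t) = -11·L_0(t) - 2·L_1(t) + 97·L_2(t) + 610·L_3(t).
Expanding and collecting terms gives p(t) = 2t³ - t² - 4t + 1.
Evaluating at t = 11: p(11) = 2498.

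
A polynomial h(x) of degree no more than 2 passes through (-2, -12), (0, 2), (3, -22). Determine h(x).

Write h(x) = ax^2 + bx + c. Substituting each data point gives a linear system:
  4a - 2b + c = -12
  c = 2
  9a + 3b + c = -22
Solving the system yields a = -3, b = 1, c = 2.
So h(x) = -3x^2 + x + 2.
Check: h(0) = 2. ✓

h(x) = -3x^2 + x + 2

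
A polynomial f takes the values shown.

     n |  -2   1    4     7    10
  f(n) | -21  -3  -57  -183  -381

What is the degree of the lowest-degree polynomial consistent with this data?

2

Forward differences of the values at n = -2, 1, 4, 7, 10:
  f  : -21  -3  -57  -183  -381
  Δ  : 18  -54  -126  -198
  Δ^2: -72  -72  -72
  Δ^3: 0  0
  Δ^4: 0
The second differences are constant (-72) and nonzero, while all higher differences vanish, so the minimal degree is 2.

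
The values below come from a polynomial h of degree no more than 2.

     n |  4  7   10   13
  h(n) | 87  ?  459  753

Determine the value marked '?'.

On equispaced nodes a degree-2 polynomial has vanishing third forward difference, so
  - h(4) + 3·h(7) - 3·h(10) + h(13) = 0.
Substituting the known values and solving for h(7):
  3·h(7) = 711
  h(7) = 237.

237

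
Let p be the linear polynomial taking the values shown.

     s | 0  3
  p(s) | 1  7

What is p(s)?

p(s) = 2s + 1

Write p(s) = as + b. Substituting each data point gives a linear system:
  b = 1
  3a + b = 7
Solving the system yields a = 2, b = 1.
So p(s) = 2s + 1.
Check: p(3) = 7. ✓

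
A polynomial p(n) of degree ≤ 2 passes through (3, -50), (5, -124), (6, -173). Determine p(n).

p(n) = -4n^2 - 5n + 1

Write p(n) = an^2 + bn + c. Substituting each data point gives a linear system:
  9a + 3b + c = -50
  25a + 5b + c = -124
  36a + 6b + c = -173
Solving the system yields a = -4, b = -5, c = 1.
So p(n) = -4n^2 - 5n + 1.
Check: p(5) = -124. ✓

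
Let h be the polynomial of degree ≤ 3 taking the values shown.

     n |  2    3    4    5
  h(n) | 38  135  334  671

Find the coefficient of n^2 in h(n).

Write h(n) = an^3 + bn^2 + cn + d. Substituting each data point gives a linear system:
  8a + 4b + 2c + d = 38
  27a + 9b + 3c + d = 135
  64a + 16b + 4c + d = 334
  125a + 25b + 5c + d = 671
Solving the system yields a = 6, b = -3, c = -2, d = 6.
So h(n) = 6n^3 - 3n^2 - 2n + 6.
The coefficient of n^2 is -3.

-3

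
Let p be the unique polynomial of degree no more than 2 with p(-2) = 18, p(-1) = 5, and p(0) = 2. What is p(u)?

p(u) = 5u^2 + 2u + 2

Write p(u) = au^2 + bu + c. Substituting each data point gives a linear system:
  4a - 2b + c = 18
  a - b + c = 5
  c = 2
Solving the system yields a = 5, b = 2, c = 2.
So p(u) = 5u^2 + 2u + 2.
Check: p(-2) = 18. ✓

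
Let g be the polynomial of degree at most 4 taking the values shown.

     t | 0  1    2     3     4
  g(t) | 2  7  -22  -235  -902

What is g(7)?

Forward differences of the values at t = 0, 1, 2, 3, 4:
  g  : 2  7  -22  -235  -902
  Δ  : 5  -29  -213  -667
  Δ^2: -34  -184  -454
  Δ^3: -150  -270
  Δ^4: -120
The fourth differences are constant, confirming degree 4.
Interpolating (Newton forward form) and evaluating at t = 7 gives g(7) = -10127.

-10127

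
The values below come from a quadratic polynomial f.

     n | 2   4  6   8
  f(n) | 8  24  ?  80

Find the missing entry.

On equispaced nodes a degree-2 polynomial has vanishing third forward difference, so
  - f(2) + 3·f(4) - 3·f(6) + f(8) = 0.
Substituting the known values and solving for f(6):
  -3·f(6) = -144
  f(6) = 48.

48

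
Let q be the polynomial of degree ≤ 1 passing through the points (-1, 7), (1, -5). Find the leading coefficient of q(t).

-6

Write q(t) = at + b. Substituting each data point gives a linear system:
  -a + b = 7
  a + b = -5
Solving the system yields a = -6, b = 1.
So q(t) = -6t + 1.
The leading coefficient is -6.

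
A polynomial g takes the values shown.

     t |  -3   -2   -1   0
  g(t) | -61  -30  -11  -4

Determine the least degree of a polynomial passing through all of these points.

2

Forward differences of the values at t = -3, -2, -1, 0:
  g  : -61  -30  -11  -4
  Δ  : 31  19  7
  Δ^2: -12  -12
  Δ^3: 0
The second differences are constant (-12) and nonzero, while all higher differences vanish, so the minimal degree is 2.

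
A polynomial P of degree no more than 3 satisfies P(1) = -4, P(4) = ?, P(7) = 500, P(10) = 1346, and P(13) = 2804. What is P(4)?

104

On equispaced nodes a degree-3 polynomial has vanishing fourth forward difference, so
  P(1) - 4·P(4) + 6·P(7) - 4·P(10) + P(13) = 0.
Substituting the known values and solving for P(4):
  -4·P(4) = -416
  P(4) = 104.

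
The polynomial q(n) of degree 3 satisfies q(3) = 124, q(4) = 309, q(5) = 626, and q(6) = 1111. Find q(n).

Write q(n) = an^3 + bn^2 + cn + d. Substituting each data point gives a linear system:
  27a + 9b + 3c + d = 124
  64a + 16b + 4c + d = 309
  125a + 25b + 5c + d = 626
  216a + 36b + 6c + d = 1111
Solving the system yields a = 6, b = -6, c = 5, d = 1.
So q(n) = 6n^3 - 6n^2 + 5n + 1.
Check: q(4) = 309. ✓

q(n) = 6n^3 - 6n^2 + 5n + 1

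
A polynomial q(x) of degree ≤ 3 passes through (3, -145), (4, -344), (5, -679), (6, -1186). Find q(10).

-5654

Forward differences of the values at x = 3, 4, 5, 6:
  q  : -145  -344  -679  -1186
  Δ  : -199  -335  -507
  Δ^2: -136  -172
  Δ^3: -36
The third differences are constant, confirming degree 3.
Interpolating (Newton forward form) and evaluating at x = 10 gives q(10) = -5654.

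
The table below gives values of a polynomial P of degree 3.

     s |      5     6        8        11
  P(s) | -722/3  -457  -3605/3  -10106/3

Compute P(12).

Write P(s) = as^3 + bs^2 + cs + d. Substituting each data point gives a linear system:
  125a + 25b + 5c + d = -722/3
  216a + 36b + 6c + d = -457
  512a + 64b + 8c + d = -3605/3
  1331a + 121b + 11c + d = -10106/3
Solving the system yields a = -3, b = 5, c = 5/3, d = 1.
So P(s) = -3s³ + 5s² + (5/3)s + 1.
Then P(12) = -4443.

-4443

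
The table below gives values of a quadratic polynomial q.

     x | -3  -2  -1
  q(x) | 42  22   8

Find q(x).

q(x) = 3x^2 - 5x

Write q(x) = ax^2 + bx + c. Substituting each data point gives a linear system:
  9a - 3b + c = 42
  4a - 2b + c = 22
  a - b + c = 8
Solving the system yields a = 3, b = -5, c = 0.
So q(x) = 3x^2 - 5x.
Check: q(-3) = 42. ✓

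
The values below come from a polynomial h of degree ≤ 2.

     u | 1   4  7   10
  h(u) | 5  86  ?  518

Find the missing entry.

257

The 3 known points determine the degree-2 polynomial uniquely.
Write h(u) = au^2 + bu + c. Substituting each data point gives a linear system:
  a + b + c = 5
  16a + 4b + c = 86
  100a + 10b + c = 518
Solving the system yields a = 5, b = 2, c = -2.
So h(u) = 5u^2 + 2u - 2.
Then h(7) = 257.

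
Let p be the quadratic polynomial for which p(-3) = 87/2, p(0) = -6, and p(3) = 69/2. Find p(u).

Using the Lagrange interpolation formula with nodes -3, 0, 3:
  L_0(u) = u(u - 3) / 18
  L_1(u) = (u + 3)(u - 3) / -9
  L_2(u) = (u + 3)u / 18
Then p(u) = 87/2·L_0(u) - 6·L_1(u) + 69/2·L_2(u).
Expanding and collecting terms gives p(u) = 5u² - (3/2)u - 6.
Check: p(-3) = 87/2. ✓

p(u) = 5u^2 - (3/2)u - 6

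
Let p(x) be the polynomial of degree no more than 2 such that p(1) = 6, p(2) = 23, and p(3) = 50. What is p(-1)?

2

Write p(x) = ax^2 + bx + c. Substituting each data point gives a linear system:
  a + b + c = 6
  4a + 2b + c = 23
  9a + 3b + c = 50
Solving the system yields a = 5, b = 2, c = -1.
So p(x) = 5x² + 2x - 1.
Then p(-1) = 2.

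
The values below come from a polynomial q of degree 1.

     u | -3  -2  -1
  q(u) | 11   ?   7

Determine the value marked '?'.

9

The 2 known points determine the degree-1 polynomial uniquely.
Write q(u) = au + b. Substituting each data point gives a linear system:
  -3a + b = 11
  -a + b = 7
Solving the system yields a = -2, b = 5.
So q(u) = -2u + 5.
Then q(-2) = 9.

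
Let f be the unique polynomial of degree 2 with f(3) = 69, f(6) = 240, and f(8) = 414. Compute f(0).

6

Write f(s) = as^2 + bs + c. Substituting each data point gives a linear system:
  9a + 3b + c = 69
  36a + 6b + c = 240
  64a + 8b + c = 414
Solving the system yields a = 6, b = 3, c = 6.
So f(s) = 6s² + 3s + 6.
Then f(0) = 6.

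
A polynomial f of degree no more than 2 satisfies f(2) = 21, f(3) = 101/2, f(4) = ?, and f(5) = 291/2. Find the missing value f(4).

92

On equispaced nodes a degree-2 polynomial has vanishing third forward difference, so
  - f(2) + 3·f(3) - 3·f(4) + f(5) = 0.
Substituting the known values and solving for f(4):
  -3·f(4) = -276
  f(4) = 92.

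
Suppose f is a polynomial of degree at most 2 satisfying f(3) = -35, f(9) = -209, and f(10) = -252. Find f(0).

-2

Using the Lagrange interpolation formula with nodes 3, 9, 10:
  L_0(t) = (t - 9)(t - 10) / 42
  L_1(t) = (t - 3)(t - 10) / -6
  L_2(t) = (t - 3)(t - 9) / 7
Then f(t) = -35·L_0(t) - 209·L_1(t) - 252·L_2(t).
Expanding and collecting terms gives f(t) = -2t² - 5t - 2.
Evaluating at t = 0: f(0) = -2.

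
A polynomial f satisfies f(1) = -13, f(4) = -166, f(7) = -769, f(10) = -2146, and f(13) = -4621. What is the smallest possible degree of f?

Forward differences of the values at s = 1, 4, 7, 10, 13:
  f  : -13  -166  -769  -2146  -4621
  Δ  : -153  -603  -1377  -2475
  Δ^2: -450  -774  -1098
  Δ^3: -324  -324
  Δ^4: 0
The third differences are constant (-324) and nonzero, while all higher differences vanish, so the minimal degree is 3.

3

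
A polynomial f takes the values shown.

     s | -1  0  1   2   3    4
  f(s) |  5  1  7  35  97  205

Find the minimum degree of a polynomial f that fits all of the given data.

Forward differences of the values at s = -1, 0, 1, 2, 3, 4:
  f  : 5  1  7  35  97  205
  Δ  : -4  6  28  62  108
  Δ^2: 10  22  34  46
  Δ^3: 12  12  12
  Δ^4: 0  0
  Δ^5: 0
The third differences are constant (12) and nonzero, while all higher differences vanish, so the minimal degree is 3.

3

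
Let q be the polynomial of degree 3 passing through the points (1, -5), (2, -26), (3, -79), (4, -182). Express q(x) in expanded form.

Write q(x) = ax^3 + bx^2 + cx + d. Substituting each data point gives a linear system:
  a + b + c + d = -5
  8a + 4b + 2c + d = -26
  27a + 9b + 3c + d = -79
  64a + 16b + 4c + d = -182
Solving the system yields a = -3, b = 2, c = -6, d = 2.
So q(x) = -3x³ + 2x² - 6x + 2.
Check: q(2) = -26. ✓

q(x) = -3x^3 + 2x^2 - 6x + 2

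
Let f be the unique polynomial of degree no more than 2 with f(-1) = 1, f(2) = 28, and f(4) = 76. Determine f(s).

f(s) = 3s^2 + 6s + 4

Write f(s) = as^2 + bs + c. Substituting each data point gives a linear system:
  a - b + c = 1
  4a + 2b + c = 28
  16a + 4b + c = 76
Solving the system yields a = 3, b = 6, c = 4.
So f(s) = 3s^2 + 6s + 4.
Check: f(4) = 76. ✓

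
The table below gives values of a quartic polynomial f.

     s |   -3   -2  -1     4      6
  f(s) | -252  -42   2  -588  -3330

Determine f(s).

f(s) = -3s^4 + 2s^3 + 4s^2 - 3s

Write f(s) = as^4 + bs^3 + cs^2 + ds + e. Substituting each data point gives a linear system:
  81a - 27b + 9c - 3d + e = -252
  16a - 8b + 4c - 2d + e = -42
  a - b + c - d + e = 2
  256a + 64b + 16c + 4d + e = -588
  1296a + 216b + 36c + 6d + e = -3330
Solving the system yields a = -3, b = 2, c = 4, d = -3, e = 0.
So f(s) = -3s⁴ + 2s³ + 4s² - 3s.
Check: f(4) = -588. ✓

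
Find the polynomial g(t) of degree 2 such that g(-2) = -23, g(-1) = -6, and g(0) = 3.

g(t) = -4t^2 + 5t + 3

Write g(t) = at^2 + bt + c. Substituting each data point gives a linear system:
  4a - 2b + c = -23
  a - b + c = -6
  c = 3
Solving the system yields a = -4, b = 5, c = 3.
So g(t) = -4t^2 + 5t + 3.
Check: g(-2) = -23. ✓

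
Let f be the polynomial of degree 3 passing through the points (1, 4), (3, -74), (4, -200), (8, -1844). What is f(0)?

Write f(t) = at^3 + bt^2 + ct + d. Substituting each data point gives a linear system:
  a + b + c + d = 4
  27a + 9b + 3c + d = -74
  64a + 16b + 4c + d = -200
  512a + 64b + 8c + d = -1844
Solving the system yields a = -4, b = 3, c = 1, d = 4.
So f(t) = -4t³ + 3t² + t + 4.
Then f(0) = 4.

4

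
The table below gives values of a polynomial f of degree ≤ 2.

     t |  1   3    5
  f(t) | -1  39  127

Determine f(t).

Using the Lagrange interpolation formula with nodes 1, 3, 5:
  L_0(t) = (t - 3)(t - 5) / 8
  L_1(t) = (t - 1)(t - 5) / -4
  L_2(t) = (t - 1)(t - 3) / 8
Then f(t) = -1·L_0(t) + 39·L_1(t) + 127·L_2(t).
Expanding and collecting terms gives f(t) = 6t^2 - 4t - 3.
Check: f(5) = 127. ✓

f(t) = 6t^2 - 4t - 3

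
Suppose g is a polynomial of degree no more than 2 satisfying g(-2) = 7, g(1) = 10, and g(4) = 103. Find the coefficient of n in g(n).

6

Write g(n) = an^2 + bn + c. Substituting each data point gives a linear system:
  4a - 2b + c = 7
  a + b + c = 10
  16a + 4b + c = 103
Solving the system yields a = 5, b = 6, c = -1.
So g(n) = 5n^2 + 6n - 1.
The coefficient of n is 6.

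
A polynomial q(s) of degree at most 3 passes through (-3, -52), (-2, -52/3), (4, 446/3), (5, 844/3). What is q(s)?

Write q(s) = as^3 + bs^2 + cs + d. Substituting each data point gives a linear system:
  -27a + 9b - 3c + d = -52
  -8a + 4b - 2c + d = -52/3
  64a + 16b + 4c + d = 446/3
  125a + 25b + 5c + d = 844/3
Solving the system yields a = 2, b = 1, c = 5/3, d = -2.
So q(s) = 2s³ + s² + (5/3)s - 2.
Check: q(-3) = -52. ✓

q(s) = 2s^3 + s^2 + (5/3)s - 2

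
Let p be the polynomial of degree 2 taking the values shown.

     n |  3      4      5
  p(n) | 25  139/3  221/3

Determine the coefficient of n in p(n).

Write p(n) = an^2 + bn + c. Substituting each data point gives a linear system:
  9a + 3b + c = 25
  16a + 4b + c = 139/3
  25a + 5b + c = 221/3
Solving the system yields a = 3, b = 1/3, c = -3.
So p(n) = 3n^2 + (1/3)n - 3.
The coefficient of n is 1/3.

1/3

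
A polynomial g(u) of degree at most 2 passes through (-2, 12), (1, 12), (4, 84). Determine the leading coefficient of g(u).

Write g(u) = au^2 + bu + c. Substituting each data point gives a linear system:
  4a - 2b + c = 12
  a + b + c = 12
  16a + 4b + c = 84
Solving the system yields a = 4, b = 4, c = 4.
So g(u) = 4u² + 4u + 4.
The leading coefficient is 4.

4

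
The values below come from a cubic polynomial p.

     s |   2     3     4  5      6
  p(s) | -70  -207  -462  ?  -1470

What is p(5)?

-871

The 4 known points determine the degree-3 polynomial uniquely.
Write p(s) = as^3 + bs^2 + cs + d. Substituting each data point gives a linear system:
  8a + 4b + 2c + d = -70
  27a + 9b + 3c + d = -207
  64a + 16b + 4c + d = -462
  216a + 36b + 6c + d = -1470
Solving the system yields a = -6, b = -5, c = 2, d = -6.
So p(s) = -6s^3 - 5s^2 + 2s - 6.
Then p(5) = -871.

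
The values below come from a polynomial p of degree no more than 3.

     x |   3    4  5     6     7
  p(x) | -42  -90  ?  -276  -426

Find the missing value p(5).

-166

The 4 known points determine the degree-3 polynomial uniquely.
Write p(x) = ax^3 + bx^2 + cx + d. Substituting each data point gives a linear system:
  27a + 9b + 3c + d = -42
  64a + 16b + 4c + d = -90
  216a + 36b + 6c + d = -276
  343a + 49b + 7c + d = -426
Solving the system yields a = -1, b = -2, c = 3, d = -6.
So p(x) = -x³ - 2x² + 3x - 6.
Then p(5) = -166.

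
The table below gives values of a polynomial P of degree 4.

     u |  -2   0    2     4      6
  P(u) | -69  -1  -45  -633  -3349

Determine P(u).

Write P(u) = au^4 + bu^3 + cu^2 + du + e. Substituting each data point gives a linear system:
  16a - 8b + 4c - 2d + e = -69
  e = -1
  16a + 8b + 4c + 2d + e = -45
  256a + 64b + 16c + 4d + e = -633
  1296a + 216b + 36c + 6d + e = -3349
Solving the system yields a = -3, b = 3, c = -2, d = -6, e = -1.
So P(u) = -3u⁴ + 3u³ - 2u² - 6u - 1.
Check: P(-2) = -69. ✓

P(u) = -3u^4 + 3u^3 - 2u^2 - 6u - 1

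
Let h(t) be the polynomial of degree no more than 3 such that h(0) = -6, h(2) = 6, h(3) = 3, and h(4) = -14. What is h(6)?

Write h(t) = at^3 + bt^2 + ct + d. Substituting each data point gives a linear system:
  d = -6
  8a + 4b + 2c + d = 6
  27a + 9b + 3c + d = 3
  64a + 16b + 4c + d = -14
Solving the system yields a = -1, b = 2, c = 6, d = -6.
So h(t) = -t³ + 2t² + 6t - 6.
Then h(6) = -114.

-114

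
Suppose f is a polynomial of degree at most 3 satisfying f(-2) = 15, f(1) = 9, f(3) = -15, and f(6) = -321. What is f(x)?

f(x) = -2x^3 + 2x^2 + 6x + 3

Write f(x) = ax^3 + bx^2 + cx + d. Substituting each data point gives a linear system:
  -8a + 4b - 2c + d = 15
  a + b + c + d = 9
  27a + 9b + 3c + d = -15
  216a + 36b + 6c + d = -321
Solving the system yields a = -2, b = 2, c = 6, d = 3.
So f(x) = -2x^3 + 2x^2 + 6x + 3.
Check: f(1) = 9. ✓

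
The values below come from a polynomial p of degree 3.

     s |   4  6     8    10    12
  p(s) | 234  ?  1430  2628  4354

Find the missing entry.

664

The 4 known points determine the degree-3 polynomial uniquely.
Write p(s) = as^3 + bs^2 + cs + d. Substituting each data point gives a linear system:
  64a + 16b + 4c + d = 234
  512a + 64b + 8c + d = 1430
  1000a + 100b + 10c + d = 2628
  1728a + 144b + 12c + d = 4354
Solving the system yields a = 2, b = 6, c = 3, d = -2.
So p(s) = 2s^3 + 6s^2 + 3s - 2.
Then p(6) = 664.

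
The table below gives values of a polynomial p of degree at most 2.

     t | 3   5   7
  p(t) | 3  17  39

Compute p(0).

-3

Using the Lagrange interpolation formula with nodes 3, 5, 7:
  L_0(t) = (t - 5)(t - 7) / 8
  L_1(t) = (t - 3)(t - 7) / -4
  L_2(t) = (t - 3)(t - 5) / 8
Then p(t) = 3·L_0(t) + 17·L_1(t) + 39·L_2(t).
Expanding and collecting terms gives p(t) = t^2 - t - 3.
Evaluating at t = 0: p(0) = -3.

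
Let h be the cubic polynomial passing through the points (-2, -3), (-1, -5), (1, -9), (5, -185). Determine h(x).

Using the Lagrange interpolation formula with nodes -2, -1, 1, 5:
  L_0(x) = (x + 1)(x - 1)(x - 5) / -21
  L_1(x) = (x + 2)(x - 1)(x - 5) / 12
  L_2(x) = (x + 2)(x + 1)(x - 5) / -24
  L_3(x) = (x + 2)(x + 1)(x - 1) / 168
Then h(x) = -3·L_0(x) - 5·L_1(x) - 9·L_2(x) - 185·L_3(x).
Expanding and collecting terms gives h(x) = -x³ - 2x² - x - 5.
Check: h(1) = -9. ✓

h(x) = -x^3 - 2x^2 - x - 5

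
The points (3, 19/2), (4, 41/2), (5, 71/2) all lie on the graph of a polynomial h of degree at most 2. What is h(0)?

Using the Lagrange interpolation formula with nodes 3, 4, 5:
  L_0(s) = (s - 4)(s - 5) / 2
  L_1(s) = (s - 3)(s - 5) / -1
  L_2(s) = (s - 3)(s - 4) / 2
Then h(s) = 19/2·L_0(s) + 41/2·L_1(s) + 71/2·L_2(s).
Expanding and collecting terms gives h(s) = 2s^2 - 3s + 1/2.
Evaluating at s = 0: h(0) = 1/2.

1/2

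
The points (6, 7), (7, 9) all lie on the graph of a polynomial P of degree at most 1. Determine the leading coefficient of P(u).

Write P(u) = au + b. Substituting each data point gives a linear system:
  6a + b = 7
  7a + b = 9
Solving the system yields a = 2, b = -5.
So P(u) = 2u - 5.
The leading coefficient is 2.

2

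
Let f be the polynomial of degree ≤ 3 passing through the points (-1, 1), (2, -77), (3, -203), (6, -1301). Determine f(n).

f(n) = -5n^3 - 5n^2 - 6n - 5

Write f(n) = an^3 + bn^2 + cn + d. Substituting each data point gives a linear system:
  -a + b - c + d = 1
  8a + 4b + 2c + d = -77
  27a + 9b + 3c + d = -203
  216a + 36b + 6c + d = -1301
Solving the system yields a = -5, b = -5, c = -6, d = -5.
So f(n) = -5n^3 - 5n^2 - 6n - 5.
Check: f(-1) = 1. ✓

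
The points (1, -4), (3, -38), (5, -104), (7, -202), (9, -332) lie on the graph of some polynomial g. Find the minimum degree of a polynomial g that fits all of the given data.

Forward differences of the values at n = 1, 3, 5, 7, 9:
  g  : -4  -38  -104  -202  -332
  Δ  : -34  -66  -98  -130
  Δ^2: -32  -32  -32
  Δ^3: 0  0
  Δ^4: 0
The second differences are constant (-32) and nonzero, while all higher differences vanish, so the minimal degree is 2.

2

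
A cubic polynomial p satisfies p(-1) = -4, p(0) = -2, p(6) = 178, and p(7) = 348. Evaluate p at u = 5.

Write p(u) = au^3 + bu^2 + cu + d. Substituting each data point gives a linear system:
  -a + b - c + d = -4
  d = -2
  216a + 36b + 6c + d = 178
  343a + 49b + 7c + d = 348
Solving the system yields a = 2, b = -6, c = -6, d = -2.
So p(u) = 2u³ - 6u² - 6u - 2.
Then p(5) = 68.

68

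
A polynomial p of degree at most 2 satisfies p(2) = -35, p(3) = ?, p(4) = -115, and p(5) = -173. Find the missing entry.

-69

The 3 known points determine the degree-2 polynomial uniquely.
Write p(n) = an^2 + bn + c. Substituting each data point gives a linear system:
  4a + 2b + c = -35
  16a + 4b + c = -115
  25a + 5b + c = -173
Solving the system yields a = -6, b = -4, c = -3.
So p(n) = -6n² - 4n - 3.
Then p(3) = -69.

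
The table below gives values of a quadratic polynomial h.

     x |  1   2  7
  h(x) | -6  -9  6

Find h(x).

Write h(x) = ax^2 + bx + c. Substituting each data point gives a linear system:
  a + b + c = -6
  4a + 2b + c = -9
  49a + 7b + c = 6
Solving the system yields a = 1, b = -6, c = -1.
So h(x) = x² - 6x - 1.
Check: h(1) = -6. ✓

h(x) = x^2 - 6x - 1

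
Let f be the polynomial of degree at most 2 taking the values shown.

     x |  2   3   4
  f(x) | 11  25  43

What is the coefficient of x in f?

4

Write f(x) = ax^2 + bx + c. Substituting each data point gives a linear system:
  4a + 2b + c = 11
  9a + 3b + c = 25
  16a + 4b + c = 43
Solving the system yields a = 2, b = 4, c = -5.
So f(x) = 2x^2 + 4x - 5.
The coefficient of x is 4.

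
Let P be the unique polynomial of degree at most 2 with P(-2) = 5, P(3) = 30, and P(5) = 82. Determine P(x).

Write P(x) = ax^2 + bx + c. Substituting each data point gives a linear system:
  4a - 2b + c = 5
  9a + 3b + c = 30
  25a + 5b + c = 82
Solving the system yields a = 3, b = 2, c = -3.
So P(x) = 3x^2 + 2x - 3.
Check: P(-2) = 5. ✓

P(x) = 3x^2 + 2x - 3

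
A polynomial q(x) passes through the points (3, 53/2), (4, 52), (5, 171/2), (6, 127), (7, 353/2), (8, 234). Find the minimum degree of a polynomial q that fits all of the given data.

2

Forward differences of the values at x = 3, 4, 5, 6, 7, 8:
  q  : 53/2  52  171/2  127  353/2  234
  Δ  : 51/2  67/2  83/2  99/2  115/2
  Δ^2: 8  8  8  8
  Δ^3: 0  0  0
  Δ^4: 0  0
  Δ^5: 0
The second differences are constant (8) and nonzero, while all higher differences vanish, so the minimal degree is 2.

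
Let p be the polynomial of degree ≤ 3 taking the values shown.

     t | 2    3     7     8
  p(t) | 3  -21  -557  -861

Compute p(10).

-1757

Write p(t) = at^3 + bt^2 + ct + d. Substituting each data point gives a linear system:
  8a + 4b + 2c + d = 3
  27a + 9b + 3c + d = -21
  343a + 49b + 7c + d = -557
  512a + 64b + 8c + d = -861
Solving the system yields a = -2, b = 2, c = 4, d = 3.
So p(t) = -2t^3 + 2t^2 + 4t + 3.
Then p(10) = -1757.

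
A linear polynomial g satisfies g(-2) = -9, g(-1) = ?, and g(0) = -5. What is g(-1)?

The 2 known points determine the degree-1 polynomial uniquely.
Write g(t) = at + b. Substituting each data point gives a linear system:
  -2a + b = -9
  b = -5
Solving the system yields a = 2, b = -5.
So g(t) = 2t - 5.
Then g(-1) = -7.

-7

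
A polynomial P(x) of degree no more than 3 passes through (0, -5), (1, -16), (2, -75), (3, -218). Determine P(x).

P(x) = -6x^3 - 6x^2 + x - 5

Write P(x) = ax^3 + bx^2 + cx + d. Substituting each data point gives a linear system:
  d = -5
  a + b + c + d = -16
  8a + 4b + 2c + d = -75
  27a + 9b + 3c + d = -218
Solving the system yields a = -6, b = -6, c = 1, d = -5.
So P(x) = -6x^3 - 6x^2 + x - 5.
Check: P(1) = -16. ✓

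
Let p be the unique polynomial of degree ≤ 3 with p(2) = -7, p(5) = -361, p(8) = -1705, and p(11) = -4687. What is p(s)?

p(s) = -4s^3 + 5s^2 + 3s - 1

Write p(s) = as^3 + bs^2 + cs + d. Substituting each data point gives a linear system:
  8a + 4b + 2c + d = -7
  125a + 25b + 5c + d = -361
  512a + 64b + 8c + d = -1705
  1331a + 121b + 11c + d = -4687
Solving the system yields a = -4, b = 5, c = 3, d = -1.
So p(s) = -4s^3 + 5s^2 + 3s - 1.
Check: p(5) = -361. ✓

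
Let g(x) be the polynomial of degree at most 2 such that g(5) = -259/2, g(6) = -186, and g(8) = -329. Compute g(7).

Write g(x) = ax^2 + bx + c. Substituting each data point gives a linear system:
  25a + 5b + c = -259/2
  36a + 6b + c = -186
  64a + 8b + c = -329
Solving the system yields a = -5, b = -3/2, c = 3.
So g(x) = -5x^2 - (3/2)x + 3.
Then g(7) = -505/2.

-505/2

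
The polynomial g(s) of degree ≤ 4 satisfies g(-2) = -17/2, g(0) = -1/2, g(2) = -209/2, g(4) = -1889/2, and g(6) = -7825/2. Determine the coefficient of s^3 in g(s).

Write g(s) = as^4 + bs^3 + cs^2 + ds + e. Substituting each data point gives a linear system:
  16a - 8b + 4c - 2d + e = -17/2
  e = -1/2
  16a + 8b + 4c + 2d + e = -209/2
  256a + 64b + 16c + 4d + e = -1889/2
  1296a + 216b + 36c + 6d + e = -7825/2
Solving the system yields a = -2, b = -5, c = -6, d = -4, e = -1/2.
So g(s) = -2s^4 - 5s^3 - 6s^2 - 4s - 1/2.
The coefficient of s^3 is -5.

-5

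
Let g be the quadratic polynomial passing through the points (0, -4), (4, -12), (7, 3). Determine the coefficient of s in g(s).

Write g(s) = as^2 + bs + c. Substituting each data point gives a linear system:
  c = -4
  16a + 4b + c = -12
  49a + 7b + c = 3
Solving the system yields a = 1, b = -6, c = -4.
So g(s) = s^2 - 6s - 4.
The coefficient of s is -6.

-6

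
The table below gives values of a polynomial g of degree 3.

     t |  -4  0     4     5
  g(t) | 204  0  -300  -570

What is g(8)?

-2232

Write g(t) = at^3 + bt^2 + ct + d. Substituting each data point gives a linear system:
  -64a + 16b - 4c + d = 204
  d = 0
  64a + 16b + 4c + d = -300
  125a + 25b + 5c + d = -570
Solving the system yields a = -4, b = -3, c = 1, d = 0.
So g(t) = -4t^3 - 3t^2 + t.
Then g(8) = -2232.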